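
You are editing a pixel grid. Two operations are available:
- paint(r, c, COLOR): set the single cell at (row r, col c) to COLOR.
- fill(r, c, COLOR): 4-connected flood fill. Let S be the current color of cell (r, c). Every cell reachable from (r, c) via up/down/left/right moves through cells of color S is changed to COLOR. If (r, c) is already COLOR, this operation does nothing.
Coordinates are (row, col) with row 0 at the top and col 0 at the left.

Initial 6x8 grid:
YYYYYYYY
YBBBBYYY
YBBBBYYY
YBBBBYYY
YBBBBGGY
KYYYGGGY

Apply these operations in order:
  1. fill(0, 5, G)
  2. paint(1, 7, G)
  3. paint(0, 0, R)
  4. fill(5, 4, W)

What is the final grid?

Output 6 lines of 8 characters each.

After op 1 fill(0,5,G) [23 cells changed]:
GGGGGGGG
GBBBBGGG
GBBBBGGG
GBBBBGGG
GBBBBGGG
KYYYGGGG
After op 2 paint(1,7,G):
GGGGGGGG
GBBBBGGG
GBBBBGGG
GBBBBGGG
GBBBBGGG
KYYYGGGG
After op 3 paint(0,0,R):
RGGGGGGG
GBBBBGGG
GBBBBGGG
GBBBBGGG
GBBBBGGG
KYYYGGGG
After op 4 fill(5,4,W) [23 cells changed]:
RWWWWWWW
GBBBBWWW
GBBBBWWW
GBBBBWWW
GBBBBWWW
KYYYWWWW

Answer: RWWWWWWW
GBBBBWWW
GBBBBWWW
GBBBBWWW
GBBBBWWW
KYYYWWWW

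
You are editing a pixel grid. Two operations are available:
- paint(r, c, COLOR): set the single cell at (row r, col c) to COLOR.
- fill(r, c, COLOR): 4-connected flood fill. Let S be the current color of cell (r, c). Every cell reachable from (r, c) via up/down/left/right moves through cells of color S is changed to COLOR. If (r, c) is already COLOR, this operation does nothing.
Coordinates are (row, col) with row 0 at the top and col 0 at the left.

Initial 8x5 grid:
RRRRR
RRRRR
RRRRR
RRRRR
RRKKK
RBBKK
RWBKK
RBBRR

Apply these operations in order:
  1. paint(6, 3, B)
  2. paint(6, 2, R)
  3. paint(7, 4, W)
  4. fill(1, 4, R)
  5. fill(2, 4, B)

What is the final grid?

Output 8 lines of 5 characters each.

Answer: BBBBB
BBBBB
BBBBB
BBBBB
BBKKK
BBBKK
BWRBK
BBBRW

Derivation:
After op 1 paint(6,3,B):
RRRRR
RRRRR
RRRRR
RRRRR
RRKKK
RBBKK
RWBBK
RBBRR
After op 2 paint(6,2,R):
RRRRR
RRRRR
RRRRR
RRRRR
RRKKK
RBBKK
RWRBK
RBBRR
After op 3 paint(7,4,W):
RRRRR
RRRRR
RRRRR
RRRRR
RRKKK
RBBKK
RWRBK
RBBRW
After op 4 fill(1,4,R) [0 cells changed]:
RRRRR
RRRRR
RRRRR
RRRRR
RRKKK
RBBKK
RWRBK
RBBRW
After op 5 fill(2,4,B) [25 cells changed]:
BBBBB
BBBBB
BBBBB
BBBBB
BBKKK
BBBKK
BWRBK
BBBRW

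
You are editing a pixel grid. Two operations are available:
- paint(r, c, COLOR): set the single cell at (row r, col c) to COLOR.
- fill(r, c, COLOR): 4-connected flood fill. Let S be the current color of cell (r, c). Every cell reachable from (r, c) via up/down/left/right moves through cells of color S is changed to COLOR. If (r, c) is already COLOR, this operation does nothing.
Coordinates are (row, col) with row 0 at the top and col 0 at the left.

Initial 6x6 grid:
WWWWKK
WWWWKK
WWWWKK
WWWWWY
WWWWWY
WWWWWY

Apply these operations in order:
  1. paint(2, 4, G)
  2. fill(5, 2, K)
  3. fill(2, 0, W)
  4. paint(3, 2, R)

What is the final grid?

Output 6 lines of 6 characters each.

After op 1 paint(2,4,G):
WWWWKK
WWWWKK
WWWWGK
WWWWWY
WWWWWY
WWWWWY
After op 2 fill(5,2,K) [27 cells changed]:
KKKKKK
KKKKKK
KKKKGK
KKKKKY
KKKKKY
KKKKKY
After op 3 fill(2,0,W) [32 cells changed]:
WWWWWW
WWWWWW
WWWWGW
WWWWWY
WWWWWY
WWWWWY
After op 4 paint(3,2,R):
WWWWWW
WWWWWW
WWWWGW
WWRWWY
WWWWWY
WWWWWY

Answer: WWWWWW
WWWWWW
WWWWGW
WWRWWY
WWWWWY
WWWWWY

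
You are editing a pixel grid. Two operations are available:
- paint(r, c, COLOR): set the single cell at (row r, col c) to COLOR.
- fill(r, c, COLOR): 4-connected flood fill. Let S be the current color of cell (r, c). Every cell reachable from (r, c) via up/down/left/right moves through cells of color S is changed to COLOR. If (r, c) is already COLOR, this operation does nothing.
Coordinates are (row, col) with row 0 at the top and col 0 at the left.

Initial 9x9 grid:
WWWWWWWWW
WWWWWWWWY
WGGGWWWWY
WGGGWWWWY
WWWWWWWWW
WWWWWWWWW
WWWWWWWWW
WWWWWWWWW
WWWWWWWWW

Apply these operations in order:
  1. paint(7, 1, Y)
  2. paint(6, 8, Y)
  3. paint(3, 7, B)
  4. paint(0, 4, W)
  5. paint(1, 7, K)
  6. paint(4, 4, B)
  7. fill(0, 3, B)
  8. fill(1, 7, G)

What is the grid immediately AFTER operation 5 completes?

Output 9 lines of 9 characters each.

After op 1 paint(7,1,Y):
WWWWWWWWW
WWWWWWWWY
WGGGWWWWY
WGGGWWWWY
WWWWWWWWW
WWWWWWWWW
WWWWWWWWW
WYWWWWWWW
WWWWWWWWW
After op 2 paint(6,8,Y):
WWWWWWWWW
WWWWWWWWY
WGGGWWWWY
WGGGWWWWY
WWWWWWWWW
WWWWWWWWW
WWWWWWWWY
WYWWWWWWW
WWWWWWWWW
After op 3 paint(3,7,B):
WWWWWWWWW
WWWWWWWWY
WGGGWWWWY
WGGGWWWBY
WWWWWWWWW
WWWWWWWWW
WWWWWWWWY
WYWWWWWWW
WWWWWWWWW
After op 4 paint(0,4,W):
WWWWWWWWW
WWWWWWWWY
WGGGWWWWY
WGGGWWWBY
WWWWWWWWW
WWWWWWWWW
WWWWWWWWY
WYWWWWWWW
WWWWWWWWW
After op 5 paint(1,7,K):
WWWWWWWWW
WWWWWWWKY
WGGGWWWWY
WGGGWWWBY
WWWWWWWWW
WWWWWWWWW
WWWWWWWWY
WYWWWWWWW
WWWWWWWWW

Answer: WWWWWWWWW
WWWWWWWKY
WGGGWWWWY
WGGGWWWBY
WWWWWWWWW
WWWWWWWWW
WWWWWWWWY
WYWWWWWWW
WWWWWWWWW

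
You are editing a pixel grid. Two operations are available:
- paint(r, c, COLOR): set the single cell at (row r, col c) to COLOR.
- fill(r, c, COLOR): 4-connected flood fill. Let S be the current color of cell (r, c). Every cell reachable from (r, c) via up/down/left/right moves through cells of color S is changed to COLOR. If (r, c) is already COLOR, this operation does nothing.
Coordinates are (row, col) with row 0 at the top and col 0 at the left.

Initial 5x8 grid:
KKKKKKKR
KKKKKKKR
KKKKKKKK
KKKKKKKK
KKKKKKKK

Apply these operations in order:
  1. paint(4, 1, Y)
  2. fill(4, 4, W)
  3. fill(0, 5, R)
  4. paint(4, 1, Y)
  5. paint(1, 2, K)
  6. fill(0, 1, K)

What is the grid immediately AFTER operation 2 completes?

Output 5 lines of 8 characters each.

Answer: WWWWWWWR
WWWWWWWR
WWWWWWWW
WWWWWWWW
WYWWWWWW

Derivation:
After op 1 paint(4,1,Y):
KKKKKKKR
KKKKKKKR
KKKKKKKK
KKKKKKKK
KYKKKKKK
After op 2 fill(4,4,W) [37 cells changed]:
WWWWWWWR
WWWWWWWR
WWWWWWWW
WWWWWWWW
WYWWWWWW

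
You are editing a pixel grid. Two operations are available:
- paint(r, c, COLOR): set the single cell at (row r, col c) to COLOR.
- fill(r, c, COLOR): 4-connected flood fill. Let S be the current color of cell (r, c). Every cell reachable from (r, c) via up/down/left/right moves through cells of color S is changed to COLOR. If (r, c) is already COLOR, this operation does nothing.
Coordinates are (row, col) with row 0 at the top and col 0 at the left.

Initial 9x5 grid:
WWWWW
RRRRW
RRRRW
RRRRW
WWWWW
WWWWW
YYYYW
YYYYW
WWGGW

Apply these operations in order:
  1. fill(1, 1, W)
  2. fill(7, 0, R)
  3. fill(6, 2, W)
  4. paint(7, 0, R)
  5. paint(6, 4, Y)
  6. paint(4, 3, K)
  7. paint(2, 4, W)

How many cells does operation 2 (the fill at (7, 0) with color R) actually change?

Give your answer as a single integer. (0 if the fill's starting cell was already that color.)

After op 1 fill(1,1,W) [12 cells changed]:
WWWWW
WWWWW
WWWWW
WWWWW
WWWWW
WWWWW
YYYYW
YYYYW
WWGGW
After op 2 fill(7,0,R) [8 cells changed]:
WWWWW
WWWWW
WWWWW
WWWWW
WWWWW
WWWWW
RRRRW
RRRRW
WWGGW

Answer: 8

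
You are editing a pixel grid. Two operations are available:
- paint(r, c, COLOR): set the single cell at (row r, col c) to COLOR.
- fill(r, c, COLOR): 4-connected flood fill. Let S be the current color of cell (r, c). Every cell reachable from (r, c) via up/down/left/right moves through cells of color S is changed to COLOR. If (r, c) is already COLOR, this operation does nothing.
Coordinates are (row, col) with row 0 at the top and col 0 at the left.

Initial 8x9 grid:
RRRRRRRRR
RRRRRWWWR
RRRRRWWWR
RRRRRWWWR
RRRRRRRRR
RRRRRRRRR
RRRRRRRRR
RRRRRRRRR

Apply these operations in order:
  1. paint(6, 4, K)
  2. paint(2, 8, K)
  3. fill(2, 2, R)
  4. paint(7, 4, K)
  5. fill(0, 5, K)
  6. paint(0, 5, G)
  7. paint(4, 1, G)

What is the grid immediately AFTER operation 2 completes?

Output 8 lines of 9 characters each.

Answer: RRRRRRRRR
RRRRRWWWR
RRRRRWWWK
RRRRRWWWR
RRRRRRRRR
RRRRRRRRR
RRRRKRRRR
RRRRRRRRR

Derivation:
After op 1 paint(6,4,K):
RRRRRRRRR
RRRRRWWWR
RRRRRWWWR
RRRRRWWWR
RRRRRRRRR
RRRRRRRRR
RRRRKRRRR
RRRRRRRRR
After op 2 paint(2,8,K):
RRRRRRRRR
RRRRRWWWR
RRRRRWWWK
RRRRRWWWR
RRRRRRRRR
RRRRRRRRR
RRRRKRRRR
RRRRRRRRR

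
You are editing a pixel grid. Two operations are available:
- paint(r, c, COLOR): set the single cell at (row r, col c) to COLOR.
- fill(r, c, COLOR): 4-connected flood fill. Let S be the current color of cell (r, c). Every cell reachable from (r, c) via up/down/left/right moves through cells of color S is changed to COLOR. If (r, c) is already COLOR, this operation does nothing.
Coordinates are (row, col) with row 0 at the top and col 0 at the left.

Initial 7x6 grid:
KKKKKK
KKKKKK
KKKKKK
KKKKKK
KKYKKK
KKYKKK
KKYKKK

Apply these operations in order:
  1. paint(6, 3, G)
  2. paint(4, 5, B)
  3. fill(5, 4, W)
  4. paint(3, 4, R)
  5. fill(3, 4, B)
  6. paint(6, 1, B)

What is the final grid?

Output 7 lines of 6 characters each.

After op 1 paint(6,3,G):
KKKKKK
KKKKKK
KKKKKK
KKKKKK
KKYKKK
KKYKKK
KKYGKK
After op 2 paint(4,5,B):
KKKKKK
KKKKKK
KKKKKK
KKKKKK
KKYKKB
KKYKKK
KKYGKK
After op 3 fill(5,4,W) [37 cells changed]:
WWWWWW
WWWWWW
WWWWWW
WWWWWW
WWYWWB
WWYWWW
WWYGWW
After op 4 paint(3,4,R):
WWWWWW
WWWWWW
WWWWWW
WWWWRW
WWYWWB
WWYWWW
WWYGWW
After op 5 fill(3,4,B) [1 cells changed]:
WWWWWW
WWWWWW
WWWWWW
WWWWBW
WWYWWB
WWYWWW
WWYGWW
After op 6 paint(6,1,B):
WWWWWW
WWWWWW
WWWWWW
WWWWBW
WWYWWB
WWYWWW
WBYGWW

Answer: WWWWWW
WWWWWW
WWWWWW
WWWWBW
WWYWWB
WWYWWW
WBYGWW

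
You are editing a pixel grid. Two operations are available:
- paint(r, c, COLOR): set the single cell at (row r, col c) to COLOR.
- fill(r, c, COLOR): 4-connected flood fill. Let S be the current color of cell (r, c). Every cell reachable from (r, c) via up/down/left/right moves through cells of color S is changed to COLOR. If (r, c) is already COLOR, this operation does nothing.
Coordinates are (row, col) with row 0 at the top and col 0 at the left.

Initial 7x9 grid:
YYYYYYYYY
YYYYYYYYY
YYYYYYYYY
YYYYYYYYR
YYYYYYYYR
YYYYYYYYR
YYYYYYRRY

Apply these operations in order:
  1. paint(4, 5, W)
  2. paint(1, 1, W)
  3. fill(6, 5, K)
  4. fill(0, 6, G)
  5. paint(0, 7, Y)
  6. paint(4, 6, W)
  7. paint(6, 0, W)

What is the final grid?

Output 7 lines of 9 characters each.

Answer: GGGGGGGYG
GWGGGGGGG
GGGGGGGGG
GGGGGGGGR
GGGGGWWGR
GGGGGGGGR
WGGGGGRRY

Derivation:
After op 1 paint(4,5,W):
YYYYYYYYY
YYYYYYYYY
YYYYYYYYY
YYYYYYYYR
YYYYYWYYR
YYYYYYYYR
YYYYYYRRY
After op 2 paint(1,1,W):
YYYYYYYYY
YWYYYYYYY
YYYYYYYYY
YYYYYYYYR
YYYYYWYYR
YYYYYYYYR
YYYYYYRRY
After op 3 fill(6,5,K) [55 cells changed]:
KKKKKKKKK
KWKKKKKKK
KKKKKKKKK
KKKKKKKKR
KKKKKWKKR
KKKKKKKKR
KKKKKKRRY
After op 4 fill(0,6,G) [55 cells changed]:
GGGGGGGGG
GWGGGGGGG
GGGGGGGGG
GGGGGGGGR
GGGGGWGGR
GGGGGGGGR
GGGGGGRRY
After op 5 paint(0,7,Y):
GGGGGGGYG
GWGGGGGGG
GGGGGGGGG
GGGGGGGGR
GGGGGWGGR
GGGGGGGGR
GGGGGGRRY
After op 6 paint(4,6,W):
GGGGGGGYG
GWGGGGGGG
GGGGGGGGG
GGGGGGGGR
GGGGGWWGR
GGGGGGGGR
GGGGGGRRY
After op 7 paint(6,0,W):
GGGGGGGYG
GWGGGGGGG
GGGGGGGGG
GGGGGGGGR
GGGGGWWGR
GGGGGGGGR
WGGGGGRRY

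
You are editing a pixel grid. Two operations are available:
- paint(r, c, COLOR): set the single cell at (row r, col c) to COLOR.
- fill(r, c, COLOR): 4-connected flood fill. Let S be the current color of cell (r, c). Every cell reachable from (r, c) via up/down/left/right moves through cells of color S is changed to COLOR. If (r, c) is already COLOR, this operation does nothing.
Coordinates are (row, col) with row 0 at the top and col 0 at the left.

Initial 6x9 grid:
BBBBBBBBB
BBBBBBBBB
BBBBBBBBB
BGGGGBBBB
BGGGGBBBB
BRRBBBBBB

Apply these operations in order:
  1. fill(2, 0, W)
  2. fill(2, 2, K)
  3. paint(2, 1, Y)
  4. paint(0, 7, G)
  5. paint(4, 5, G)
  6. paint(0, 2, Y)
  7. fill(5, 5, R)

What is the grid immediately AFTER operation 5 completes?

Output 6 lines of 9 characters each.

Answer: KKKKKKKGK
KKKKKKKKK
KYKKKKKKK
KGGGGKKKK
KGGGGGKKK
KRRKKKKKK

Derivation:
After op 1 fill(2,0,W) [44 cells changed]:
WWWWWWWWW
WWWWWWWWW
WWWWWWWWW
WGGGGWWWW
WGGGGWWWW
WRRWWWWWW
After op 2 fill(2,2,K) [44 cells changed]:
KKKKKKKKK
KKKKKKKKK
KKKKKKKKK
KGGGGKKKK
KGGGGKKKK
KRRKKKKKK
After op 3 paint(2,1,Y):
KKKKKKKKK
KKKKKKKKK
KYKKKKKKK
KGGGGKKKK
KGGGGKKKK
KRRKKKKKK
After op 4 paint(0,7,G):
KKKKKKKGK
KKKKKKKKK
KYKKKKKKK
KGGGGKKKK
KGGGGKKKK
KRRKKKKKK
After op 5 paint(4,5,G):
KKKKKKKGK
KKKKKKKKK
KYKKKKKKK
KGGGGKKKK
KGGGGGKKK
KRRKKKKKK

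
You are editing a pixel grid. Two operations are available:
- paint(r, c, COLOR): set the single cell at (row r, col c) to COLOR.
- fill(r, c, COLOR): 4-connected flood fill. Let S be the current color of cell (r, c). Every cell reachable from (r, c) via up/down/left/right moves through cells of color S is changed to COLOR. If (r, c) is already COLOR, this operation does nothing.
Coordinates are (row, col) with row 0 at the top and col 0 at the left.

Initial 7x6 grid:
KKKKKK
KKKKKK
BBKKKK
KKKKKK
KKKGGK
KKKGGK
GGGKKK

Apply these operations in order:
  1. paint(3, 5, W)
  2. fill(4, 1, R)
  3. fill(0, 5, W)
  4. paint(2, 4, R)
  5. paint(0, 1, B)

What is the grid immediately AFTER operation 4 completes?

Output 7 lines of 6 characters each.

Answer: WWWWWW
WWWWWW
BBWWRW
WWWWWW
WWWGGK
WWWGGK
GGGKKK

Derivation:
After op 1 paint(3,5,W):
KKKKKK
KKKKKK
BBKKKK
KKKKKW
KKKGGK
KKKGGK
GGGKKK
After op 2 fill(4,1,R) [27 cells changed]:
RRRRRR
RRRRRR
BBRRRR
RRRRRW
RRRGGK
RRRGGK
GGGKKK
After op 3 fill(0,5,W) [27 cells changed]:
WWWWWW
WWWWWW
BBWWWW
WWWWWW
WWWGGK
WWWGGK
GGGKKK
After op 4 paint(2,4,R):
WWWWWW
WWWWWW
BBWWRW
WWWWWW
WWWGGK
WWWGGK
GGGKKK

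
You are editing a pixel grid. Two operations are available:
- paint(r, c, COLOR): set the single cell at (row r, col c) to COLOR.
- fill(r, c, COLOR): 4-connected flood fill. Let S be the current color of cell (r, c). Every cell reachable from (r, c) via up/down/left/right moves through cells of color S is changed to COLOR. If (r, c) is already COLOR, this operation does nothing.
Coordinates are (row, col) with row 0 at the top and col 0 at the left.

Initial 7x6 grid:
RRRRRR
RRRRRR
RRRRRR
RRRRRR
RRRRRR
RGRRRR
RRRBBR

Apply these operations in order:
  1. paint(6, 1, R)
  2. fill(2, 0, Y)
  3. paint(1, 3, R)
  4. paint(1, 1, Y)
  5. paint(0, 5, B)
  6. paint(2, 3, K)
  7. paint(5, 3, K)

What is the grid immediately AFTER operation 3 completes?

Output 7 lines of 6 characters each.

After op 1 paint(6,1,R):
RRRRRR
RRRRRR
RRRRRR
RRRRRR
RRRRRR
RGRRRR
RRRBBR
After op 2 fill(2,0,Y) [39 cells changed]:
YYYYYY
YYYYYY
YYYYYY
YYYYYY
YYYYYY
YGYYYY
YYYBBY
After op 3 paint(1,3,R):
YYYYYY
YYYRYY
YYYYYY
YYYYYY
YYYYYY
YGYYYY
YYYBBY

Answer: YYYYYY
YYYRYY
YYYYYY
YYYYYY
YYYYYY
YGYYYY
YYYBBY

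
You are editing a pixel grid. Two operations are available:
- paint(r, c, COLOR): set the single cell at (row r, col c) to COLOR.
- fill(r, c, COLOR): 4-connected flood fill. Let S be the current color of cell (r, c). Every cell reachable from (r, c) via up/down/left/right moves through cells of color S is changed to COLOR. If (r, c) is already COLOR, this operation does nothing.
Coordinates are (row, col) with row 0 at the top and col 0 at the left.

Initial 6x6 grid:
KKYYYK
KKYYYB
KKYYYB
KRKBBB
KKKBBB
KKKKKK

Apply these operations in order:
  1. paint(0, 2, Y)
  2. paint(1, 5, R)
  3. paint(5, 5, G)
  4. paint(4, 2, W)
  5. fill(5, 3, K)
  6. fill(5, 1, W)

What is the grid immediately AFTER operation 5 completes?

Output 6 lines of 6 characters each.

Answer: KKYYYK
KKYYYR
KKYYYB
KRKBBB
KKWBBB
KKKKKG

Derivation:
After op 1 paint(0,2,Y):
KKYYYK
KKYYYB
KKYYYB
KRKBBB
KKKBBB
KKKKKK
After op 2 paint(1,5,R):
KKYYYK
KKYYYR
KKYYYB
KRKBBB
KKKBBB
KKKKKK
After op 3 paint(5,5,G):
KKYYYK
KKYYYR
KKYYYB
KRKBBB
KKKBBB
KKKKKG
After op 4 paint(4,2,W):
KKYYYK
KKYYYR
KKYYYB
KRKBBB
KKWBBB
KKKKKG
After op 5 fill(5,3,K) [0 cells changed]:
KKYYYK
KKYYYR
KKYYYB
KRKBBB
KKWBBB
KKKKKG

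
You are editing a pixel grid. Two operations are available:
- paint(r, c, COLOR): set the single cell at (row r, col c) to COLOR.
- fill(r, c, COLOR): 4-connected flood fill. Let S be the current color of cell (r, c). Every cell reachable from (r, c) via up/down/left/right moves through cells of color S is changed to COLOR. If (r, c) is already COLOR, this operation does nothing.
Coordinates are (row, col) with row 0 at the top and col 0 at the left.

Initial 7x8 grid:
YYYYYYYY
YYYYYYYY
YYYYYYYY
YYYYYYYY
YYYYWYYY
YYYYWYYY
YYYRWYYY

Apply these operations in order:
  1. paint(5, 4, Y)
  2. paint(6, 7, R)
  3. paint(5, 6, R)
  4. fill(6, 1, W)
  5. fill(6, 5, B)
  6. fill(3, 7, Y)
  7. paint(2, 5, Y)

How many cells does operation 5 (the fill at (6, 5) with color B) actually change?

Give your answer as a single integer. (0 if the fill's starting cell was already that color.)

After op 1 paint(5,4,Y):
YYYYYYYY
YYYYYYYY
YYYYYYYY
YYYYYYYY
YYYYWYYY
YYYYYYYY
YYYRWYYY
After op 2 paint(6,7,R):
YYYYYYYY
YYYYYYYY
YYYYYYYY
YYYYYYYY
YYYYWYYY
YYYYYYYY
YYYRWYYR
After op 3 paint(5,6,R):
YYYYYYYY
YYYYYYYY
YYYYYYYY
YYYYYYYY
YYYYWYYY
YYYYYYRY
YYYRWYYR
After op 4 fill(6,1,W) [51 cells changed]:
WWWWWWWW
WWWWWWWW
WWWWWWWW
WWWWWWWW
WWWWWWWW
WWWWWWRW
WWWRWWWR
After op 5 fill(6,5,B) [53 cells changed]:
BBBBBBBB
BBBBBBBB
BBBBBBBB
BBBBBBBB
BBBBBBBB
BBBBBBRB
BBBRBBBR

Answer: 53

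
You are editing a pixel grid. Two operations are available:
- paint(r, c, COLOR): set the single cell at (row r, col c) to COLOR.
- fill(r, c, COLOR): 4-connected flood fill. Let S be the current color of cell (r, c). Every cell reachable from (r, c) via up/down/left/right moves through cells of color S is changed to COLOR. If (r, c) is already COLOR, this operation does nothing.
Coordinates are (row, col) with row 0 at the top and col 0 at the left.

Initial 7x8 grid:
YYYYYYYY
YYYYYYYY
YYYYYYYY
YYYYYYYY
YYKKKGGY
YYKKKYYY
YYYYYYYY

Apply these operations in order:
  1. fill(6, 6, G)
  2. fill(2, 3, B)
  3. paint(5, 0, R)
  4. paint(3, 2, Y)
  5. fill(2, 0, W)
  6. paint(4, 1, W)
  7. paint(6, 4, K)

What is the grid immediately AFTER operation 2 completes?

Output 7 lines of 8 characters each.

After op 1 fill(6,6,G) [48 cells changed]:
GGGGGGGG
GGGGGGGG
GGGGGGGG
GGGGGGGG
GGKKKGGG
GGKKKGGG
GGGGGGGG
After op 2 fill(2,3,B) [50 cells changed]:
BBBBBBBB
BBBBBBBB
BBBBBBBB
BBBBBBBB
BBKKKBBB
BBKKKBBB
BBBBBBBB

Answer: BBBBBBBB
BBBBBBBB
BBBBBBBB
BBBBBBBB
BBKKKBBB
BBKKKBBB
BBBBBBBB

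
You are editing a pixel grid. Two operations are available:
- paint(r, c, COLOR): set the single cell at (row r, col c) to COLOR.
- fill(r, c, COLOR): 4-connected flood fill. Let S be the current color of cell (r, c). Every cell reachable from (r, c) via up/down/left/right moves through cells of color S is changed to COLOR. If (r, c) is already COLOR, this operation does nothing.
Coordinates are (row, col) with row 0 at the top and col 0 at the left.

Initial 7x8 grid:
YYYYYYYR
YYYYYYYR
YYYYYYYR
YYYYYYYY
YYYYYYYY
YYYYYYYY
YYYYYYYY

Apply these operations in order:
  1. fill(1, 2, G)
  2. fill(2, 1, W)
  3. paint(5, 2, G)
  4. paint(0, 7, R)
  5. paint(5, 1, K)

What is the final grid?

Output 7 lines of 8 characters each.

Answer: WWWWWWWR
WWWWWWWR
WWWWWWWR
WWWWWWWW
WWWWWWWW
WKGWWWWW
WWWWWWWW

Derivation:
After op 1 fill(1,2,G) [53 cells changed]:
GGGGGGGR
GGGGGGGR
GGGGGGGR
GGGGGGGG
GGGGGGGG
GGGGGGGG
GGGGGGGG
After op 2 fill(2,1,W) [53 cells changed]:
WWWWWWWR
WWWWWWWR
WWWWWWWR
WWWWWWWW
WWWWWWWW
WWWWWWWW
WWWWWWWW
After op 3 paint(5,2,G):
WWWWWWWR
WWWWWWWR
WWWWWWWR
WWWWWWWW
WWWWWWWW
WWGWWWWW
WWWWWWWW
After op 4 paint(0,7,R):
WWWWWWWR
WWWWWWWR
WWWWWWWR
WWWWWWWW
WWWWWWWW
WWGWWWWW
WWWWWWWW
After op 5 paint(5,1,K):
WWWWWWWR
WWWWWWWR
WWWWWWWR
WWWWWWWW
WWWWWWWW
WKGWWWWW
WWWWWWWW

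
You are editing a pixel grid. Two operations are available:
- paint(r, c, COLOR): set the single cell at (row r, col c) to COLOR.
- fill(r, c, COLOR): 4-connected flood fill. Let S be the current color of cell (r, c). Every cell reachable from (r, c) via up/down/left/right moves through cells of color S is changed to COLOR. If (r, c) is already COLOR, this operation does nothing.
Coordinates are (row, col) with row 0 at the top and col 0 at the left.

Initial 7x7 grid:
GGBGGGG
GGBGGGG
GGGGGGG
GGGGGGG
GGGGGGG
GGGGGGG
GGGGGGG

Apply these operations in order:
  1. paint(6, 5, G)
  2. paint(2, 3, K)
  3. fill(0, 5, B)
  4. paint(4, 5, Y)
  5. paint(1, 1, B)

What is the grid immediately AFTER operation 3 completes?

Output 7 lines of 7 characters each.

After op 1 paint(6,5,G):
GGBGGGG
GGBGGGG
GGGGGGG
GGGGGGG
GGGGGGG
GGGGGGG
GGGGGGG
After op 2 paint(2,3,K):
GGBGGGG
GGBGGGG
GGGKGGG
GGGGGGG
GGGGGGG
GGGGGGG
GGGGGGG
After op 3 fill(0,5,B) [46 cells changed]:
BBBBBBB
BBBBBBB
BBBKBBB
BBBBBBB
BBBBBBB
BBBBBBB
BBBBBBB

Answer: BBBBBBB
BBBBBBB
BBBKBBB
BBBBBBB
BBBBBBB
BBBBBBB
BBBBBBB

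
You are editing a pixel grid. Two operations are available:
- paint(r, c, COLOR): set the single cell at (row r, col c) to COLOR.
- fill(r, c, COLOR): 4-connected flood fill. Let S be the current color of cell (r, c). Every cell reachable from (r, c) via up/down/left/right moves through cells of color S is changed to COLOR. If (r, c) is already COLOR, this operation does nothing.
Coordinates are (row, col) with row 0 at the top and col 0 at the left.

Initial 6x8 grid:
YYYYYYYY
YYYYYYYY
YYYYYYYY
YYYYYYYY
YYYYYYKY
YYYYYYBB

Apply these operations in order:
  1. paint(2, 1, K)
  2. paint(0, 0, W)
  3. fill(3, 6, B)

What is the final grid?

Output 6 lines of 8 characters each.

Answer: WBBBBBBB
BBBBBBBB
BKBBBBBB
BBBBBBBB
BBBBBBKB
BBBBBBBB

Derivation:
After op 1 paint(2,1,K):
YYYYYYYY
YYYYYYYY
YKYYYYYY
YYYYYYYY
YYYYYYKY
YYYYYYBB
After op 2 paint(0,0,W):
WYYYYYYY
YYYYYYYY
YKYYYYYY
YYYYYYYY
YYYYYYKY
YYYYYYBB
After op 3 fill(3,6,B) [43 cells changed]:
WBBBBBBB
BBBBBBBB
BKBBBBBB
BBBBBBBB
BBBBBBKB
BBBBBBBB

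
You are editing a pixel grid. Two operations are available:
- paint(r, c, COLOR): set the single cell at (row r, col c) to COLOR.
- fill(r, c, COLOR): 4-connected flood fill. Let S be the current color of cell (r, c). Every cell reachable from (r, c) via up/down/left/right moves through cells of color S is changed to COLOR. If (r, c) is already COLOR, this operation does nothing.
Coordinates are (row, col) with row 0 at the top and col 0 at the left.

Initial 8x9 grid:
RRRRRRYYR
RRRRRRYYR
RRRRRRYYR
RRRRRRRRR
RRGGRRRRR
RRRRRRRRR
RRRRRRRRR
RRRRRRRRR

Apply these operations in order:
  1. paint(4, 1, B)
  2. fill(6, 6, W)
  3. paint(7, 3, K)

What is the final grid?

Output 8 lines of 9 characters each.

After op 1 paint(4,1,B):
RRRRRRYYR
RRRRRRYYR
RRRRRRYYR
RRRRRRRRR
RBGGRRRRR
RRRRRRRRR
RRRRRRRRR
RRRRRRRRR
After op 2 fill(6,6,W) [63 cells changed]:
WWWWWWYYW
WWWWWWYYW
WWWWWWYYW
WWWWWWWWW
WBGGWWWWW
WWWWWWWWW
WWWWWWWWW
WWWWWWWWW
After op 3 paint(7,3,K):
WWWWWWYYW
WWWWWWYYW
WWWWWWYYW
WWWWWWWWW
WBGGWWWWW
WWWWWWWWW
WWWWWWWWW
WWWKWWWWW

Answer: WWWWWWYYW
WWWWWWYYW
WWWWWWYYW
WWWWWWWWW
WBGGWWWWW
WWWWWWWWW
WWWWWWWWW
WWWKWWWWW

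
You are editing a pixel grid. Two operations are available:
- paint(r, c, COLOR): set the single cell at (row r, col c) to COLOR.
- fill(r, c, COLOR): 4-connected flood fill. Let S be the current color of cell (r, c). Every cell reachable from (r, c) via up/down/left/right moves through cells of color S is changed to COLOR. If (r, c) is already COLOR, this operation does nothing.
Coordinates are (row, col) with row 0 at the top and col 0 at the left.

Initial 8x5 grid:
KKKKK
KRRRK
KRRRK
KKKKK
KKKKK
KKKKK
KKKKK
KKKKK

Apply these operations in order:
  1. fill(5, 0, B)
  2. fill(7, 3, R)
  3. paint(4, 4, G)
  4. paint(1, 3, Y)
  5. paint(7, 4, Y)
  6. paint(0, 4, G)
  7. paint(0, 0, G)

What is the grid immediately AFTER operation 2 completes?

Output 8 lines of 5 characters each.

After op 1 fill(5,0,B) [34 cells changed]:
BBBBB
BRRRB
BRRRB
BBBBB
BBBBB
BBBBB
BBBBB
BBBBB
After op 2 fill(7,3,R) [34 cells changed]:
RRRRR
RRRRR
RRRRR
RRRRR
RRRRR
RRRRR
RRRRR
RRRRR

Answer: RRRRR
RRRRR
RRRRR
RRRRR
RRRRR
RRRRR
RRRRR
RRRRR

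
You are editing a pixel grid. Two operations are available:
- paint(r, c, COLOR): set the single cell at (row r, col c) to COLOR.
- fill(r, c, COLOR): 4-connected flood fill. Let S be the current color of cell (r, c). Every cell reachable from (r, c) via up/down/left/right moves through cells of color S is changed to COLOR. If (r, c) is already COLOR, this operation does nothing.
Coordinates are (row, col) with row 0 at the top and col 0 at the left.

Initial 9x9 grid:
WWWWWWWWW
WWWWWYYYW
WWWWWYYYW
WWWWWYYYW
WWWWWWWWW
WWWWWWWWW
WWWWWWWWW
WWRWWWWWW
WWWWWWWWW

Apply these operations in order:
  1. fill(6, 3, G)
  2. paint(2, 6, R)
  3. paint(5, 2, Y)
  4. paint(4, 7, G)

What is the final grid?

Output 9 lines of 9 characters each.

After op 1 fill(6,3,G) [71 cells changed]:
GGGGGGGGG
GGGGGYYYG
GGGGGYYYG
GGGGGYYYG
GGGGGGGGG
GGGGGGGGG
GGGGGGGGG
GGRGGGGGG
GGGGGGGGG
After op 2 paint(2,6,R):
GGGGGGGGG
GGGGGYYYG
GGGGGYRYG
GGGGGYYYG
GGGGGGGGG
GGGGGGGGG
GGGGGGGGG
GGRGGGGGG
GGGGGGGGG
After op 3 paint(5,2,Y):
GGGGGGGGG
GGGGGYYYG
GGGGGYRYG
GGGGGYYYG
GGGGGGGGG
GGYGGGGGG
GGGGGGGGG
GGRGGGGGG
GGGGGGGGG
After op 4 paint(4,7,G):
GGGGGGGGG
GGGGGYYYG
GGGGGYRYG
GGGGGYYYG
GGGGGGGGG
GGYGGGGGG
GGGGGGGGG
GGRGGGGGG
GGGGGGGGG

Answer: GGGGGGGGG
GGGGGYYYG
GGGGGYRYG
GGGGGYYYG
GGGGGGGGG
GGYGGGGGG
GGGGGGGGG
GGRGGGGGG
GGGGGGGGG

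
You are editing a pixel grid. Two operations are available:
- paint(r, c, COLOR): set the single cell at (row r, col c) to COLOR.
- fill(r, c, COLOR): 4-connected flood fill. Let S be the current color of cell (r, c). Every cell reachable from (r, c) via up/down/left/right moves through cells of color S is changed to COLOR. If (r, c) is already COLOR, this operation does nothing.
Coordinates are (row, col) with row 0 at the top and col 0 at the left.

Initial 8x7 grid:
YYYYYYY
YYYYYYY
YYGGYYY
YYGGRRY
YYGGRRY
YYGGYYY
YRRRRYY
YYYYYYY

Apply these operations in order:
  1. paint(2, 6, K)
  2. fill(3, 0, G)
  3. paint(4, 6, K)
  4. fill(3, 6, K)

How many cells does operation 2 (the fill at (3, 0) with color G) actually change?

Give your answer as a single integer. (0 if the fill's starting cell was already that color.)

After op 1 paint(2,6,K):
YYYYYYY
YYYYYYY
YYGGYYK
YYGGRRY
YYGGRRY
YYGGYYY
YRRRRYY
YYYYYYY
After op 2 fill(3,0,G) [39 cells changed]:
GGGGGGG
GGGGGGG
GGGGGGK
GGGGRRG
GGGGRRG
GGGGGGG
GRRRRGG
GGGGGGG

Answer: 39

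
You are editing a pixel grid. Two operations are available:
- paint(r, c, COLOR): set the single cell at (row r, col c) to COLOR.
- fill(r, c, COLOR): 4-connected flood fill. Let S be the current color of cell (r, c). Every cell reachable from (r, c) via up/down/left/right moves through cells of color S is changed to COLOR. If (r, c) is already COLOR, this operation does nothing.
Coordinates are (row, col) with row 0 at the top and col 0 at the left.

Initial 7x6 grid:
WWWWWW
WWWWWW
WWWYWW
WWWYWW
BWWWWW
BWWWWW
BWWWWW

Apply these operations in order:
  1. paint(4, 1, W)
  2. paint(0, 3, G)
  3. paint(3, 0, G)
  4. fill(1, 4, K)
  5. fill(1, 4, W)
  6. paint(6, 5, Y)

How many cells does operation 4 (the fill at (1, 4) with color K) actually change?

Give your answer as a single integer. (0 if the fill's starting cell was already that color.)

After op 1 paint(4,1,W):
WWWWWW
WWWWWW
WWWYWW
WWWYWW
BWWWWW
BWWWWW
BWWWWW
After op 2 paint(0,3,G):
WWWGWW
WWWWWW
WWWYWW
WWWYWW
BWWWWW
BWWWWW
BWWWWW
After op 3 paint(3,0,G):
WWWGWW
WWWWWW
WWWYWW
GWWYWW
BWWWWW
BWWWWW
BWWWWW
After op 4 fill(1,4,K) [35 cells changed]:
KKKGKK
KKKKKK
KKKYKK
GKKYKK
BKKKKK
BKKKKK
BKKKKK

Answer: 35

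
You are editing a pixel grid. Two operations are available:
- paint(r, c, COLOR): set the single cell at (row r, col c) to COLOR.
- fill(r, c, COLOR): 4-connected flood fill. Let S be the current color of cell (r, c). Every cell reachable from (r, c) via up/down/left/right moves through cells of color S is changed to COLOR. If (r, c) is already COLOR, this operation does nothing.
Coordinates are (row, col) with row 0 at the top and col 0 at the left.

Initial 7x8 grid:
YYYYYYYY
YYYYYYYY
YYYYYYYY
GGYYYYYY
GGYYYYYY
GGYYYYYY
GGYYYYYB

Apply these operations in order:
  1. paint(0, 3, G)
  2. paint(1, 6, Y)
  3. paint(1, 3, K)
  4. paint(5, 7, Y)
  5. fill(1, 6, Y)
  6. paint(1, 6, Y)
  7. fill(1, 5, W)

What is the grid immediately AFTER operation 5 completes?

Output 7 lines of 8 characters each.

After op 1 paint(0,3,G):
YYYGYYYY
YYYYYYYY
YYYYYYYY
GGYYYYYY
GGYYYYYY
GGYYYYYY
GGYYYYYB
After op 2 paint(1,6,Y):
YYYGYYYY
YYYYYYYY
YYYYYYYY
GGYYYYYY
GGYYYYYY
GGYYYYYY
GGYYYYYB
After op 3 paint(1,3,K):
YYYGYYYY
YYYKYYYY
YYYYYYYY
GGYYYYYY
GGYYYYYY
GGYYYYYY
GGYYYYYB
After op 4 paint(5,7,Y):
YYYGYYYY
YYYKYYYY
YYYYYYYY
GGYYYYYY
GGYYYYYY
GGYYYYYY
GGYYYYYB
After op 5 fill(1,6,Y) [0 cells changed]:
YYYGYYYY
YYYKYYYY
YYYYYYYY
GGYYYYYY
GGYYYYYY
GGYYYYYY
GGYYYYYB

Answer: YYYGYYYY
YYYKYYYY
YYYYYYYY
GGYYYYYY
GGYYYYYY
GGYYYYYY
GGYYYYYB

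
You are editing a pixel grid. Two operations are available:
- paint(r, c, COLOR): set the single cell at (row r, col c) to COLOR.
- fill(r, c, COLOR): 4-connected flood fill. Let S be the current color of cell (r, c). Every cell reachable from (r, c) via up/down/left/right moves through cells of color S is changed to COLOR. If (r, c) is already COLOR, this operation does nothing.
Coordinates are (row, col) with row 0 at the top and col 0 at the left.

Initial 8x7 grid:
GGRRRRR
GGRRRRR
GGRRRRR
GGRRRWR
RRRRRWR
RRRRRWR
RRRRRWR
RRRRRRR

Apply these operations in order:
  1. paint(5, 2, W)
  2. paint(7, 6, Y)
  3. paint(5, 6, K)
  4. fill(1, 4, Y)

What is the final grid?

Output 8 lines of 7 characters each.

Answer: GGYYYYY
GGYYYYY
GGYYYYY
GGYYYWY
YYYYYWY
YYWYYWK
YYYYYWR
YYYYYYY

Derivation:
After op 1 paint(5,2,W):
GGRRRRR
GGRRRRR
GGRRRRR
GGRRRWR
RRRRRWR
RRWRRWR
RRRRRWR
RRRRRRR
After op 2 paint(7,6,Y):
GGRRRRR
GGRRRRR
GGRRRRR
GGRRRWR
RRRRRWR
RRWRRWR
RRRRRWR
RRRRRRY
After op 3 paint(5,6,K):
GGRRRRR
GGRRRRR
GGRRRRR
GGRRRWR
RRRRRWR
RRWRRWK
RRRRRWR
RRRRRRY
After op 4 fill(1,4,Y) [40 cells changed]:
GGYYYYY
GGYYYYY
GGYYYYY
GGYYYWY
YYYYYWY
YYWYYWK
YYYYYWR
YYYYYYY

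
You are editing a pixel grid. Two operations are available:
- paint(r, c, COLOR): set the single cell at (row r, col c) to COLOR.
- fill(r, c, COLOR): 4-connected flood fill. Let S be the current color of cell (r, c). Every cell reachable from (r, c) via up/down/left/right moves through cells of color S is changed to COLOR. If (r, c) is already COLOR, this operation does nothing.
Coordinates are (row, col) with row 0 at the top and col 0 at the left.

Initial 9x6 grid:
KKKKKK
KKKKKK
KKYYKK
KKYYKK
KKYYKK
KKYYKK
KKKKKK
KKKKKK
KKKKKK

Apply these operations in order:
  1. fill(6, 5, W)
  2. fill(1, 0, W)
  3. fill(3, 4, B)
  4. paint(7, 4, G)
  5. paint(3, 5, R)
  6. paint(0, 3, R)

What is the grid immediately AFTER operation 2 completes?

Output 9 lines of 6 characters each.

Answer: WWWWWW
WWWWWW
WWYYWW
WWYYWW
WWYYWW
WWYYWW
WWWWWW
WWWWWW
WWWWWW

Derivation:
After op 1 fill(6,5,W) [46 cells changed]:
WWWWWW
WWWWWW
WWYYWW
WWYYWW
WWYYWW
WWYYWW
WWWWWW
WWWWWW
WWWWWW
After op 2 fill(1,0,W) [0 cells changed]:
WWWWWW
WWWWWW
WWYYWW
WWYYWW
WWYYWW
WWYYWW
WWWWWW
WWWWWW
WWWWWW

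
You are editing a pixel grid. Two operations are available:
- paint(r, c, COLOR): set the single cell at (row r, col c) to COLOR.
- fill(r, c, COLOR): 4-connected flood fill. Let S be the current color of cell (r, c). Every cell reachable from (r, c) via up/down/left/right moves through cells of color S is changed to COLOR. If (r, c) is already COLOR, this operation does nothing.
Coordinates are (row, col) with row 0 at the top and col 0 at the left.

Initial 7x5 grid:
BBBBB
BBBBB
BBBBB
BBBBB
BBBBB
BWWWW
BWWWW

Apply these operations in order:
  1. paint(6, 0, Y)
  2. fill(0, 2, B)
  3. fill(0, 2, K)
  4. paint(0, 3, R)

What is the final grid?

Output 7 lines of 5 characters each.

After op 1 paint(6,0,Y):
BBBBB
BBBBB
BBBBB
BBBBB
BBBBB
BWWWW
YWWWW
After op 2 fill(0,2,B) [0 cells changed]:
BBBBB
BBBBB
BBBBB
BBBBB
BBBBB
BWWWW
YWWWW
After op 3 fill(0,2,K) [26 cells changed]:
KKKKK
KKKKK
KKKKK
KKKKK
KKKKK
KWWWW
YWWWW
After op 4 paint(0,3,R):
KKKRK
KKKKK
KKKKK
KKKKK
KKKKK
KWWWW
YWWWW

Answer: KKKRK
KKKKK
KKKKK
KKKKK
KKKKK
KWWWW
YWWWW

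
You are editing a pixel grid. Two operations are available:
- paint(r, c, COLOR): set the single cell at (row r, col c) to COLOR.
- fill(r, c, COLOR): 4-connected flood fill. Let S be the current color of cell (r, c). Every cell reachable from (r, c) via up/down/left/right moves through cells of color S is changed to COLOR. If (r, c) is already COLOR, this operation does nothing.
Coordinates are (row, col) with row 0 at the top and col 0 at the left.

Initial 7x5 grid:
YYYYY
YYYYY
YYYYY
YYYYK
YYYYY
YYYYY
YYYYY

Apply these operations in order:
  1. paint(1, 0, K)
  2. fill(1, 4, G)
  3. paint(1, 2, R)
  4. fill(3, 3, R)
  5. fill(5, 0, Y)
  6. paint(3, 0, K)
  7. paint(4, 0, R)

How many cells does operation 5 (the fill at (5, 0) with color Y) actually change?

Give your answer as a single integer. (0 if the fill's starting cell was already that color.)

Answer: 33

Derivation:
After op 1 paint(1,0,K):
YYYYY
KYYYY
YYYYY
YYYYK
YYYYY
YYYYY
YYYYY
After op 2 fill(1,4,G) [33 cells changed]:
GGGGG
KGGGG
GGGGG
GGGGK
GGGGG
GGGGG
GGGGG
After op 3 paint(1,2,R):
GGGGG
KGRGG
GGGGG
GGGGK
GGGGG
GGGGG
GGGGG
After op 4 fill(3,3,R) [32 cells changed]:
RRRRR
KRRRR
RRRRR
RRRRK
RRRRR
RRRRR
RRRRR
After op 5 fill(5,0,Y) [33 cells changed]:
YYYYY
KYYYY
YYYYY
YYYYK
YYYYY
YYYYY
YYYYY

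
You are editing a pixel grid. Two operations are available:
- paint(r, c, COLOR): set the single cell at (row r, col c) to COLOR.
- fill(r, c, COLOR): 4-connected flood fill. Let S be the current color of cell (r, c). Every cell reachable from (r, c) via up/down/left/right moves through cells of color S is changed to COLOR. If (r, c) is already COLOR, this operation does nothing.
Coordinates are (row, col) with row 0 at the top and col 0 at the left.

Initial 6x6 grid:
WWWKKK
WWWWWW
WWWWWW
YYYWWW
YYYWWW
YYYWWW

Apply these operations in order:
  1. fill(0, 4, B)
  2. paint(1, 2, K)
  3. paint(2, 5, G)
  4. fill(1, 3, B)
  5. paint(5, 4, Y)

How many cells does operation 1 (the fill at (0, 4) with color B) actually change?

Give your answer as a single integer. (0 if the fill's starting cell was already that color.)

Answer: 3

Derivation:
After op 1 fill(0,4,B) [3 cells changed]:
WWWBBB
WWWWWW
WWWWWW
YYYWWW
YYYWWW
YYYWWW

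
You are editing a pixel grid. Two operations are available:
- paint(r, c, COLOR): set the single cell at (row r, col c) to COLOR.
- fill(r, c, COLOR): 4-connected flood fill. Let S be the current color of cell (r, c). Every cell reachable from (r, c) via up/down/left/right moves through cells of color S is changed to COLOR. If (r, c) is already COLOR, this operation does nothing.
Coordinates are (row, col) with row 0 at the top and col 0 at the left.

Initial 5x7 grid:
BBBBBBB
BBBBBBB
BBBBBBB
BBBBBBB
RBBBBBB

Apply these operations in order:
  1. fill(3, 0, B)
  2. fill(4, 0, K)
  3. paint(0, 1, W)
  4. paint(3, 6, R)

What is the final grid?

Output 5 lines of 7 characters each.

After op 1 fill(3,0,B) [0 cells changed]:
BBBBBBB
BBBBBBB
BBBBBBB
BBBBBBB
RBBBBBB
After op 2 fill(4,0,K) [1 cells changed]:
BBBBBBB
BBBBBBB
BBBBBBB
BBBBBBB
KBBBBBB
After op 3 paint(0,1,W):
BWBBBBB
BBBBBBB
BBBBBBB
BBBBBBB
KBBBBBB
After op 4 paint(3,6,R):
BWBBBBB
BBBBBBB
BBBBBBB
BBBBBBR
KBBBBBB

Answer: BWBBBBB
BBBBBBB
BBBBBBB
BBBBBBR
KBBBBBB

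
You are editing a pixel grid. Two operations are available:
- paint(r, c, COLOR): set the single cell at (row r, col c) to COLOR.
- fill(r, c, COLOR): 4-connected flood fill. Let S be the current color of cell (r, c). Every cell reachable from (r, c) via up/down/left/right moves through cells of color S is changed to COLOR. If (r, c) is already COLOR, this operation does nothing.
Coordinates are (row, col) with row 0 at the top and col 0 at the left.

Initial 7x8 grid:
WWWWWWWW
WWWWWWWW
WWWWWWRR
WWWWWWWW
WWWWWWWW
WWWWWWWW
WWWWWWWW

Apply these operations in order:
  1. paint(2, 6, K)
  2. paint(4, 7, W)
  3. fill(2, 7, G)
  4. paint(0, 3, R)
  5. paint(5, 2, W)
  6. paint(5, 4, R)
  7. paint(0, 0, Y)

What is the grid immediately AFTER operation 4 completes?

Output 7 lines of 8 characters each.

Answer: WWWRWWWW
WWWWWWWW
WWWWWWKG
WWWWWWWW
WWWWWWWW
WWWWWWWW
WWWWWWWW

Derivation:
After op 1 paint(2,6,K):
WWWWWWWW
WWWWWWWW
WWWWWWKR
WWWWWWWW
WWWWWWWW
WWWWWWWW
WWWWWWWW
After op 2 paint(4,7,W):
WWWWWWWW
WWWWWWWW
WWWWWWKR
WWWWWWWW
WWWWWWWW
WWWWWWWW
WWWWWWWW
After op 3 fill(2,7,G) [1 cells changed]:
WWWWWWWW
WWWWWWWW
WWWWWWKG
WWWWWWWW
WWWWWWWW
WWWWWWWW
WWWWWWWW
After op 4 paint(0,3,R):
WWWRWWWW
WWWWWWWW
WWWWWWKG
WWWWWWWW
WWWWWWWW
WWWWWWWW
WWWWWWWW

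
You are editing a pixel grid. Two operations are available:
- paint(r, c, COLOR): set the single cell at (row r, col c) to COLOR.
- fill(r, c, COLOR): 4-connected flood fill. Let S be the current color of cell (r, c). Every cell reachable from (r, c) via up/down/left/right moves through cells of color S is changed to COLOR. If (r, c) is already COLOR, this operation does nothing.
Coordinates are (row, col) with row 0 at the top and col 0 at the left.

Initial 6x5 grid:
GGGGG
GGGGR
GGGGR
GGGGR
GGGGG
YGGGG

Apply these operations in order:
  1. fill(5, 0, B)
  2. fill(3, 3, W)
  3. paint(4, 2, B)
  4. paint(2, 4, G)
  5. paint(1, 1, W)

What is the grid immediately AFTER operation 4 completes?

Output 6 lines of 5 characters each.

After op 1 fill(5,0,B) [1 cells changed]:
GGGGG
GGGGR
GGGGR
GGGGR
GGGGG
BGGGG
After op 2 fill(3,3,W) [26 cells changed]:
WWWWW
WWWWR
WWWWR
WWWWR
WWWWW
BWWWW
After op 3 paint(4,2,B):
WWWWW
WWWWR
WWWWR
WWWWR
WWBWW
BWWWW
After op 4 paint(2,4,G):
WWWWW
WWWWR
WWWWG
WWWWR
WWBWW
BWWWW

Answer: WWWWW
WWWWR
WWWWG
WWWWR
WWBWW
BWWWW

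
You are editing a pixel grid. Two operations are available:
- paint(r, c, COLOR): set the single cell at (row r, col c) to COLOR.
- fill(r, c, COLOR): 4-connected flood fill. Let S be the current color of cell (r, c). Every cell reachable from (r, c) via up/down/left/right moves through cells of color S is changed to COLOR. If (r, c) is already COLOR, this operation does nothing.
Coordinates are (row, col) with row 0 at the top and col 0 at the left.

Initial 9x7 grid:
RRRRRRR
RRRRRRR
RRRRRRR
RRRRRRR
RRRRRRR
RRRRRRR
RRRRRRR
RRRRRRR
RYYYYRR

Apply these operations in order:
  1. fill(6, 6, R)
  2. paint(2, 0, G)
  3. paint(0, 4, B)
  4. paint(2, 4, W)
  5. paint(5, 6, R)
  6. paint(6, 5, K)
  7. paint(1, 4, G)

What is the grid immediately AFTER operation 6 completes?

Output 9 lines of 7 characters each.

After op 1 fill(6,6,R) [0 cells changed]:
RRRRRRR
RRRRRRR
RRRRRRR
RRRRRRR
RRRRRRR
RRRRRRR
RRRRRRR
RRRRRRR
RYYYYRR
After op 2 paint(2,0,G):
RRRRRRR
RRRRRRR
GRRRRRR
RRRRRRR
RRRRRRR
RRRRRRR
RRRRRRR
RRRRRRR
RYYYYRR
After op 3 paint(0,4,B):
RRRRBRR
RRRRRRR
GRRRRRR
RRRRRRR
RRRRRRR
RRRRRRR
RRRRRRR
RRRRRRR
RYYYYRR
After op 4 paint(2,4,W):
RRRRBRR
RRRRRRR
GRRRWRR
RRRRRRR
RRRRRRR
RRRRRRR
RRRRRRR
RRRRRRR
RYYYYRR
After op 5 paint(5,6,R):
RRRRBRR
RRRRRRR
GRRRWRR
RRRRRRR
RRRRRRR
RRRRRRR
RRRRRRR
RRRRRRR
RYYYYRR
After op 6 paint(6,5,K):
RRRRBRR
RRRRRRR
GRRRWRR
RRRRRRR
RRRRRRR
RRRRRRR
RRRRRKR
RRRRRRR
RYYYYRR

Answer: RRRRBRR
RRRRRRR
GRRRWRR
RRRRRRR
RRRRRRR
RRRRRRR
RRRRRKR
RRRRRRR
RYYYYRR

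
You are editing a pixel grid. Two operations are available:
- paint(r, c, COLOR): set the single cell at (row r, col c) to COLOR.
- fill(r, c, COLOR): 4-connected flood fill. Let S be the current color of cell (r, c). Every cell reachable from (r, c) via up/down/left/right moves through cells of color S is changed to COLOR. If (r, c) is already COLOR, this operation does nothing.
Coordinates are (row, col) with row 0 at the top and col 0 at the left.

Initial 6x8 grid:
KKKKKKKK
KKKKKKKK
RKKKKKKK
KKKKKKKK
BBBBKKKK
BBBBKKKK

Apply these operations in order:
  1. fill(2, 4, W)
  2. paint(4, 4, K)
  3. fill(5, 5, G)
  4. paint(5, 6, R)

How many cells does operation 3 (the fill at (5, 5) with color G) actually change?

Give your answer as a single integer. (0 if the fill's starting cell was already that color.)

After op 1 fill(2,4,W) [39 cells changed]:
WWWWWWWW
WWWWWWWW
RWWWWWWW
WWWWWWWW
BBBBWWWW
BBBBWWWW
After op 2 paint(4,4,K):
WWWWWWWW
WWWWWWWW
RWWWWWWW
WWWWWWWW
BBBBKWWW
BBBBWWWW
After op 3 fill(5,5,G) [38 cells changed]:
GGGGGGGG
GGGGGGGG
RGGGGGGG
GGGGGGGG
BBBBKGGG
BBBBGGGG

Answer: 38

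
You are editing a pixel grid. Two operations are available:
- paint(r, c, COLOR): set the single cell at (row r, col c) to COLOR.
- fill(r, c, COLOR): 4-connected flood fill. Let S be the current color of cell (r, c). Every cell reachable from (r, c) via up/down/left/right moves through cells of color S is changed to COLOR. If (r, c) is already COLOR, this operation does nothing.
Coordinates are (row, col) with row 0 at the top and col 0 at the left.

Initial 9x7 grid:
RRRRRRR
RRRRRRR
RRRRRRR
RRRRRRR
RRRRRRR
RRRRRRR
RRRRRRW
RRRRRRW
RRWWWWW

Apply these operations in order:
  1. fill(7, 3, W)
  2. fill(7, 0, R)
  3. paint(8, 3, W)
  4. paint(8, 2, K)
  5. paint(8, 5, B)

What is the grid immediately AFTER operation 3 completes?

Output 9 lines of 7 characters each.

Answer: RRRRRRR
RRRRRRR
RRRRRRR
RRRRRRR
RRRRRRR
RRRRRRR
RRRRRRR
RRRRRRR
RRRWRRR

Derivation:
After op 1 fill(7,3,W) [56 cells changed]:
WWWWWWW
WWWWWWW
WWWWWWW
WWWWWWW
WWWWWWW
WWWWWWW
WWWWWWW
WWWWWWW
WWWWWWW
After op 2 fill(7,0,R) [63 cells changed]:
RRRRRRR
RRRRRRR
RRRRRRR
RRRRRRR
RRRRRRR
RRRRRRR
RRRRRRR
RRRRRRR
RRRRRRR
After op 3 paint(8,3,W):
RRRRRRR
RRRRRRR
RRRRRRR
RRRRRRR
RRRRRRR
RRRRRRR
RRRRRRR
RRRRRRR
RRRWRRR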